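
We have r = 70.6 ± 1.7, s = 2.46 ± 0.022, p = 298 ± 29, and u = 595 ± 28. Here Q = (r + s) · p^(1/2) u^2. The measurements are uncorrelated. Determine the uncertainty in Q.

4.84e+07

Let w = r + s = 73.1. δw = √(δr² + δs²) = √(2.89 + 0.000484) = 1.70, so δw/w = 0.0233.
Q is then a monomial in w, p, u:
δQ/Q = √((δw/w)² + (½·δp/p)² + (2·δu/u)²) = √(0.000542 + 0.00237 + 0.00886) = 0.108
Q = 4.47e+08, so δQ = 0.108 × 4.47e+08 = 4.84e+07.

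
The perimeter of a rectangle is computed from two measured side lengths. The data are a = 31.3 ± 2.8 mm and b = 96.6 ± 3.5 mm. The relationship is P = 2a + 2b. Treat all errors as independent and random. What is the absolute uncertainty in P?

8.96 mm

For a sum/difference, combine absolute errors in quadrature:
  (2·δa)² = 31.4;  (2·δb)² = 49.0
δP = √(80.4) = 8.96 mm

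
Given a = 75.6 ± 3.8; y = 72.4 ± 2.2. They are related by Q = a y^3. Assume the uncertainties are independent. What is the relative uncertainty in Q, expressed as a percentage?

Each factor contributes (exponent × relative error)² to (δQ/Q)²:
  (1·δa/a)² = (1×0.0503)² = 0.00253;  (3·δy/y)² = (3×0.0304)² = 0.00831
δQ/Q = √(0.0108) = 0.104

10.4%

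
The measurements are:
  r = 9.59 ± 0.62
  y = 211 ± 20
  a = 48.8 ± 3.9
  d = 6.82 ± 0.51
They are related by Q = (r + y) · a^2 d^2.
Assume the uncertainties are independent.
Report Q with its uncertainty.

Let u = r + y = 221. δu = √(δr² + δy²) = √(0.384 + 400) = 20.0, so δu/u = 0.0907.
Q is then a monomial in u, a, d:
δQ/Q = √((δu/u)² + (2·δa/a)² + (2·δd/d)²) = √(0.00823 + 0.0255 + 0.0224) = 0.237
Q = 2.44e+07, so δQ = 0.237 × 2.44e+07 = 5.79e+06.

(2.44 ± 0.579) × 10^7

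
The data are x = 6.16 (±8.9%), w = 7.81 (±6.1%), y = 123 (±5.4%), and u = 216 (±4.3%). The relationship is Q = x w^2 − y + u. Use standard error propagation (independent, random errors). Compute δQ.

57.9

Let p = x·w^2 = 376. δp/p = √((1·δx/x)² + (2·δw/w)²) = √(0.00792 + 0.0149) = 0.151, so δp = 56.7.
Q = p − y + u: δQ = √(δp² + δy² + δu²) = √(3220 + 44.1 + 86.3) = 57.9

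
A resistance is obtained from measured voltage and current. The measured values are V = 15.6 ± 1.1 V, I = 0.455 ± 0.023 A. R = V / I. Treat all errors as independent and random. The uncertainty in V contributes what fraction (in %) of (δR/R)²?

66.1%

(δR/R)² = (1·δV/V)² + (-1·δI/I)²
  V term: (1×0.0705)² = 0.00497
  I term: (-1×0.0505)² = 0.00256
Total = 0.00753. Share from V = 0.00497/0.00753 = 0.661.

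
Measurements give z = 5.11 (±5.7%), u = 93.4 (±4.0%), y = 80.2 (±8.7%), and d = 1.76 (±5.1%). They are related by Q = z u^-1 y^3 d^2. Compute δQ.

Relative error in a monomial: (δQ/Q)² = Σ (nᵢ · δxᵢ/xᵢ)².
  (1·δz/z)² = (1×0.0570)² = 0.00325;  (-1·δu/u)² = (-1×0.0400)² = 0.00160;  (3·δy/y)² = (3×0.0870)² = 0.0681;  (2·δd/d)² = (2×0.0510)² = 0.0104
δQ/Q = √(0.0834) = 0.289
Q = 87400, so δQ = 0.289 × 87400 = 25200.

25200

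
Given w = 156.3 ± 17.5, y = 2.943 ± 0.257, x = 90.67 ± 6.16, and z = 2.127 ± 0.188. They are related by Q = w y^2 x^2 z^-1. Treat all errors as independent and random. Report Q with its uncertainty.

(5.232 ± 1.38) × 10^6

Q is a product of powers, so relative uncertainties combine in quadrature:
  (1·δw/w)² = (1×0.112)² = 0.0125;  (2·δy/y)² = (2×0.0873)² = 0.0305;  (2·δx/x)² = (2×0.0679)² = 0.0185;  (-1·δz/z)² = (-1×0.0884)² = 0.00781
δQ/Q = √(0.0693) = 0.263
Q = 5.232e+06, so δQ = 0.263 × 5.232e+06 = 1.38e+06.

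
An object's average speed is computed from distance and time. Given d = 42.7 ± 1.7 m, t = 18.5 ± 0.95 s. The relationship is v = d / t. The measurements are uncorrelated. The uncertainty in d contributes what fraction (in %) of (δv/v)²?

(δv/v)² = (1·δd/d)² + (-1·δt/t)²
  d term: (1×0.0398)² = 0.00159
  t term: (-1×0.0514)² = 0.00264
Total = 0.00422. Share from d = 0.00159/0.00422 = 0.375.

37.5%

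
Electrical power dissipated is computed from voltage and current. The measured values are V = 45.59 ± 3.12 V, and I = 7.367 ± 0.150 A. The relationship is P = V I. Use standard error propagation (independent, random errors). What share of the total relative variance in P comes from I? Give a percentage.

(δP/P)² = (1·δV/V)² + (1·δI/I)²
  V term: (1×0.0684)² = 0.00468
  I term: (1×0.0204)² = 0.000415
Total = 0.00510. Share from I = 0.000415/0.00510 = 0.0813.

8.13%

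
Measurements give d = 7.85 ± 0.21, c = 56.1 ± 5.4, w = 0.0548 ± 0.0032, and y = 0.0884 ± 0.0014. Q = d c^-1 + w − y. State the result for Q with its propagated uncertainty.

0.106 ± 0.0144

Let p = d·c^-1 = 0.140. δp/p = √((1·δd/d)² + (-1·δc/c)²) = √(0.000716 + 0.00927) = 0.0999, so δp = 0.0140.
Q = p + w − y: δQ = √(δp² + δw² + δy²) = √(0.000195 + 1.02e-05 + 1.96e-06) = 0.0144
Q = 0.106.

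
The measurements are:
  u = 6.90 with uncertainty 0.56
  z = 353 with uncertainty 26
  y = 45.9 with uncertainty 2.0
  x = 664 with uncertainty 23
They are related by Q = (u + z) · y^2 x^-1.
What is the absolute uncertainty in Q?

Let w = u + z = 360. δw = √(δu² + δz²) = √(0.314 + 676) = 26.0, so δw/w = 0.0723.
Q is then a monomial in w, y, x:
δQ/Q = √((δw/w)² + (2·δy/y)² + (-1·δx/x)²) = √(0.00522 + 0.00759 + 0.00120) = 0.118
Q = 1140, so δQ = 0.118 × 1140 = 135.

135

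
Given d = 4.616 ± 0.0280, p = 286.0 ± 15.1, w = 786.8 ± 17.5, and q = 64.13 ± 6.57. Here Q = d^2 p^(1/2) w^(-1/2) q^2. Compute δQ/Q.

0.207

For a monomial Q ∝ d^2, p^(1/2), w^(-1/2), q^2, fractional errors add in quadrature:
  (2·δd/d)² = (2×0.00607)² = 0.000147;  (½·δp/p)² = (0.5×0.0528)² = 0.000697;  (−½·δw/w)² = (-0.5×0.0222)² = 0.000124;  (2·δq/q)² = (2×0.102)² = 0.0420
δQ/Q = √(0.0430) = 0.207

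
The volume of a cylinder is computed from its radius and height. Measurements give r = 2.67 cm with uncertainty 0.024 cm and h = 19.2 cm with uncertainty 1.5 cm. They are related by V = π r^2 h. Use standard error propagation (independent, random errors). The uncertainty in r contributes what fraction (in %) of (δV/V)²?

(δV/V)² = (2·δr/r)² + (1·δh/h)²
  r term: (2×0.00899)² = 0.000323
  h term: (1×0.0781)² = 0.00610
Total = 0.00643. Share from r = 0.000323/0.00643 = 0.0503.

5.03%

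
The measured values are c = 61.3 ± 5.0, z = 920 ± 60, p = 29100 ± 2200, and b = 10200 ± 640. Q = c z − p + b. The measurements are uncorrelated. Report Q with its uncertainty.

37500 ± 6320

Let w = c·z = 56400. δw/w = √((1·δc/c)² + (1·δz/z)²) = √(0.00665 + 0.00425) = 0.104, so δw = 5890.
Q = w − p + b: δQ = √(δw² + δp² + δb²) = √(3.47e+07 + 4.84e+06 + 4.1e+05) = 6320
Q = 37500.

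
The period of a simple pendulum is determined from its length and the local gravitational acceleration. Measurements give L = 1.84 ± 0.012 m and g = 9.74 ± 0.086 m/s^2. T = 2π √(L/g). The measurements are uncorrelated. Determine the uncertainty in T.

0.0150 s

Each factor contributes (exponent × relative error)² to (δT/T)²:
  (½·δL/L)² = (0.5×0.00652)² = 1.06e-05;  (−½·δg/g)² = (-0.5×0.00883)² = 1.95e-05
δT/T = √(3.01e-05) = 0.00549
T = 2.73 s, so δT = 0.00549 × 2.73 = 0.0150 s.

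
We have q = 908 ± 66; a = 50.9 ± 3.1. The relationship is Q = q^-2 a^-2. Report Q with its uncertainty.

(4.68 ± 0.888) × 10^-10

Relative error in a monomial: (δQ/Q)² = Σ (nᵢ · δxᵢ/xᵢ)².
  (-2·δq/q)² = (-2×0.0727)² = 0.0211;  (-2·δa/a)² = (-2×0.0609)² = 0.0148
δQ/Q = √(0.0360) = 0.190
Q = 4.68e-10, so δQ = 0.190 × 4.68e-10 = 8.88e-11.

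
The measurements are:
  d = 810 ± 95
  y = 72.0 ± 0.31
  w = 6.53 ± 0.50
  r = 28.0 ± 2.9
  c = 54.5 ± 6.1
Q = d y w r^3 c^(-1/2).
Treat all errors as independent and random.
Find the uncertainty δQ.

Since Q is a product/quotient, work with relative uncertainties:
  (1·δd/d)² = (1×0.117)² = 0.0138;  (1·δy/y)² = (1×0.00431)² = 1.85e-05;  (1·δw/w)² = (1×0.0766)² = 0.00586;  (3·δr/r)² = (3×0.104)² = 0.0965;  (−½·δc/c)² = (-0.5×0.112)² = 0.00313
δQ/Q = √(0.119) = 0.345
Q = 1.13e+09, so δQ = 0.345 × 1.13e+09 = 3.91e+08.

3.91e+08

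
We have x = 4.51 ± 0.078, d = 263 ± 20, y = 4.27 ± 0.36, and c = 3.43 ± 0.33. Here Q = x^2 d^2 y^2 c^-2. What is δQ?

6.53e+05

Products/powers → add relative errors in quadrature, weighted by exponent:
  (2·δx/x)² = (2×0.0173)² = 0.00120;  (2·δd/d)² = (2×0.0760)² = 0.0231;  (2·δy/y)² = (2×0.0843)² = 0.0284;  (-2·δc/c)² = (-2×0.0962)² = 0.0370
δQ/Q = √(0.0898) = 0.300
Q = 2.18e+06, so δQ = 0.300 × 2.18e+06 = 6.53e+05.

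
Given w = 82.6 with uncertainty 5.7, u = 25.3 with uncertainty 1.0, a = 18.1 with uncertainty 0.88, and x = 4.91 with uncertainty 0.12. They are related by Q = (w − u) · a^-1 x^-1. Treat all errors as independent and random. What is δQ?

Let h = w − u = 57.3. δh = √(δw² + δu²) = √(32.5 + 1.00) = 5.79, so δh/h = 0.101.
Q is then a monomial in h, a, x:
δQ/Q = √((δh/h)² + (-1·δa/a)² + (-1·δx/x)²) = √(0.0102 + 0.00236 + 0.000597) = 0.115
Q = 0.645, so δQ = 0.115 × 0.645 = 0.0740.

0.0740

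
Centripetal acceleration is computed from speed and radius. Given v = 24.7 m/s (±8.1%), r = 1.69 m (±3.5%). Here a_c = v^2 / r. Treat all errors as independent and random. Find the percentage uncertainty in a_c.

16.6%

Products/powers → add relative errors in quadrature, weighted by exponent:
  (2·δv/v)² = (2×0.0810)² = 0.0262;  (-1·δr/r)² = (-1×0.0350)² = 0.00123
δa_c/a_c = √(0.0275) = 0.166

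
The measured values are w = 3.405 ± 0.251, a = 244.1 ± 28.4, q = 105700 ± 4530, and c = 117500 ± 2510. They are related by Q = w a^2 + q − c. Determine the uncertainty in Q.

Let p = w·a^2 = 202900. δp/p = √((1·δw/w)² + (2·δa/a)²) = √(0.00543 + 0.0541) = 0.244, so δp = 49500.
Q = p + q − c: δQ = √(δp² + δq² + δc²) = √(2.45e+09 + 2.05e+07 + 6.3e+06) = 49800

49800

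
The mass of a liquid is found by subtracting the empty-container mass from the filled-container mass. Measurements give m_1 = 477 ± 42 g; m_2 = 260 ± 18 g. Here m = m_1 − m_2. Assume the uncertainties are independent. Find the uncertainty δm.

m is a linear combination, so absolute uncertainties add in quadrature:
  (δm_1)² = 1760;  (δm_2)² = 324
δm = √(2090) = 45.7 g

45.7 g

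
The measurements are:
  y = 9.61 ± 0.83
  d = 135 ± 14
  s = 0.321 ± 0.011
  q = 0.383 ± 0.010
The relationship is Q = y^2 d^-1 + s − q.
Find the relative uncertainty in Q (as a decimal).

0.223

Let p = y^2·d^-1 = 0.684. δp/p = √((2·δy/y)² + (-1·δd/d)²) = √(0.0298 + 0.0108) = 0.201, so δp = 0.138.
Q = p + s − q: δQ = √(δp² + δs² + δq²) = √(0.0190 + 0.000121 + 0.000100) = 0.139
Q = 0.622, so δQ/Q = 0.139/0.622 = 0.223.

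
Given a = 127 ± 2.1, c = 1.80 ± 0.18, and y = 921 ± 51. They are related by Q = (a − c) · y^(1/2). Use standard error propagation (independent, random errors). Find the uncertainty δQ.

Let u = a − c = 125. δu = √(δa² + δc²) = √(4.41 + 0.0324) = 2.11, so δu/u = 0.0168.
Q is then a monomial in u, y:
δQ/Q = √((δu/u)² + (½·δy/y)²) = √(0.000283 + 0.000767) = 0.0324
Q = 3800, so δQ = 0.0324 × 3800 = 123.

123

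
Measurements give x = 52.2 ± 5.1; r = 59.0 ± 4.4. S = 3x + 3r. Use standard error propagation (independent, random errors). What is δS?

Each term contributes (cᵢ δxᵢ)² to (δS)²:
  (3·δx)² = 234;  (3·δr)² = 174
δS = √(408) = 20.2

20.2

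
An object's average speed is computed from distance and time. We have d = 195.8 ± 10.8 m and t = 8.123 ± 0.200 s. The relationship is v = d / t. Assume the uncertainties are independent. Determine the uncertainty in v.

Each factor contributes (exponent × relative error)² to (δv/v)²:
  (1·δd/d)² = (1×0.0552)² = 0.00304;  (-1·δt/t)² = (-1×0.0246)² = 0.000606
δv/v = √(0.00365) = 0.0604
v = 24.10 m/s, so δv = 0.0604 × 24.10 = 1.46 m/s.

1.46 m/s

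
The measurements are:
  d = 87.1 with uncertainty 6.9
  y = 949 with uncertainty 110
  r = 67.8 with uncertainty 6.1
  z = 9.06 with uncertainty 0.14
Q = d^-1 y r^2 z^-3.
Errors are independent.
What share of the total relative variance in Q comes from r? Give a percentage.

(δQ/Q)² = (-1·δd/d)² + (1·δy/y)² + (2·δr/r)² + (-3·δz/z)²
  d term: (-1×0.0792)² = 0.00628
  y term: (1×0.116)² = 0.0134
  r term: (2×0.0900)² = 0.0324
  z term: (-3×0.0155)² = 0.00215
Total = 0.0542. Share from r = 0.0324/0.0542 = 0.597.

59.7%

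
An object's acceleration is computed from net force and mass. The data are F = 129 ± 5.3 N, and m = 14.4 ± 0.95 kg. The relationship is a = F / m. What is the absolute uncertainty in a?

0.696 m/s^2

Each factor contributes (exponent × relative error)² to (δa/a)²:
  (1·δF/F)² = (1×0.0411)² = 0.00169;  (-1·δm/m)² = (-1×0.0660)² = 0.00435
δa/a = √(0.00604) = 0.0777
a = 8.96 m/s^2, so δa = 0.0777 × 8.96 = 0.696 m/s^2.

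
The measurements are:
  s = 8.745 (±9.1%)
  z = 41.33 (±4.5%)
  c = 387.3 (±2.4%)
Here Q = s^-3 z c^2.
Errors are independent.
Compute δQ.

2600

Since Q is a product/quotient, work with relative uncertainties:
  (-3·δs/s)² = (-3×0.0910)² = 0.0745;  (1·δz/z)² = (1×0.0450)² = 0.00202;  (2·δc/c)² = (2×0.0240)² = 0.00230
δQ/Q = √(0.0789) = 0.281
Q = 9270, so δQ = 0.281 × 9270 = 2600.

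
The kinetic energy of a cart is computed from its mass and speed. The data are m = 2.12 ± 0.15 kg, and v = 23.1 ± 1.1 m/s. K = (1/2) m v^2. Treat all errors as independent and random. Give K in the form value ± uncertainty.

Relative error in a monomial: (δK/K)² = Σ (nᵢ · δxᵢ/xᵢ)².
  (1·δm/m)² = (1×0.0708)² = 0.00501;  (2·δv/v)² = (2×0.0476)² = 0.00907
δK/K = √(0.0141) = 0.119
K = 566 J, so δK = 0.119 × 566 = 67.1 J.

566 ± 67.1 J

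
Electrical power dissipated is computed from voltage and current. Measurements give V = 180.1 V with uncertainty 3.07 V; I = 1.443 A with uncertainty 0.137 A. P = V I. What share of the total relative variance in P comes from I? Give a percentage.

96.9%

(δP/P)² = (1·δV/V)² + (1·δI/I)²
  V term: (1×0.0170)² = 0.000291
  I term: (1×0.0949)² = 0.00901
Total = 0.00930. Share from I = 0.00901/0.00930 = 0.969.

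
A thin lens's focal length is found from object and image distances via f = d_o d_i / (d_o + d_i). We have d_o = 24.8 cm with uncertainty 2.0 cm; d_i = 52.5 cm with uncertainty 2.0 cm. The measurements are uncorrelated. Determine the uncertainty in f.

∂f/∂d_o = (d_i/(d_o+d_i))² = 0.461;  ∂f/∂d_i = (d_o/(d_o+d_i))² = 0.103
δf = √((∂f/∂d_o · δd_o)² + (∂f/∂d_i · δd_i)²) = √(0.851 + 0.0424) = 0.945 cm

0.945 cm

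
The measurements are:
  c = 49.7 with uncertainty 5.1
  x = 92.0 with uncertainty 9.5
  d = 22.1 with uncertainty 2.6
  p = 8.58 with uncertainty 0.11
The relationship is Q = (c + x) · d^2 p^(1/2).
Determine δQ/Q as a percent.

24.7%

Let u = c + x = 142. δu = √(δc² + δx²) = √(26.0 + 90.2) = 10.8, so δu/u = 0.0761.
Q is then a monomial in u, d, p:
δQ/Q = √((δu/u)² + (2·δd/d)² + (½·δp/p)²) = √(0.00579 + 0.0554 + 4.11e-05) = 0.247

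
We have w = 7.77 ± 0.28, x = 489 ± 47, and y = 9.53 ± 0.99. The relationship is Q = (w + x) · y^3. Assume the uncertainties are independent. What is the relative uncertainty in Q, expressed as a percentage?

Let u = w + x = 497. δu = √(δw² + δx²) = √(0.0784 + 2210) = 47.0, so δu/u = 0.0946.
Q is then a monomial in u, y:
δQ/Q = √((δu/u)² + (3·δy/y)²) = √(0.00895 + 0.0971) = 0.326

32.6%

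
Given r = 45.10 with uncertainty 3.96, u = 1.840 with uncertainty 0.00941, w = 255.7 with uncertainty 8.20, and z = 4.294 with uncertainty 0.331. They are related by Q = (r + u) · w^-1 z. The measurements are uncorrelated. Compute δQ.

0.0936

Let h = r + u = 46.94. δh = √(δr² + δu²) = √(15.7 + 8.85e-05) = 3.96, so δh/h = 0.0844.
Q is then a monomial in h, w, z:
δQ/Q = √((δh/h)² + (-1·δw/w)² + (1·δz/z)²) = √(0.00712 + 0.00103 + 0.00594) = 0.119
Q = 0.7883, so δQ = 0.119 × 0.7883 = 0.0936.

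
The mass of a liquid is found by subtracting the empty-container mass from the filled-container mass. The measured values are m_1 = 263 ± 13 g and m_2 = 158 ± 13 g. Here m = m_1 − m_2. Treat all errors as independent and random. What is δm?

Sums and differences: (δm)² = Σ (cᵢ δxᵢ)².
  (δm_1)² = 169;  (δm_2)² = 169
δm = √(338) = 18.4 g

18.4 g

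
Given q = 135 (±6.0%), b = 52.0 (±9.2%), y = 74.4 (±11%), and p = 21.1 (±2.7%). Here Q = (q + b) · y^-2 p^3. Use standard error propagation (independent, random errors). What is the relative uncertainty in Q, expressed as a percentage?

Let u = q + b = 187. δu = √(δq² + δb²) = √(65.6 + 22.9) = 9.41, so δu/u = 0.0503.
Q is then a monomial in u, y, p:
δQ/Q = √((δu/u)² + (-2·δy/y)² + (3·δp/p)²) = √(0.00253 + 0.0484 + 0.00656) = 0.240

24.0%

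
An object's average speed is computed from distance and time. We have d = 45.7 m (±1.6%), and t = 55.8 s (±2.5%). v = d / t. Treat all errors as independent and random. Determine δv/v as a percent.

Relative error in a monomial: (δv/v)² = Σ (nᵢ · δxᵢ/xᵢ)².
  (1·δd/d)² = (1×0.0160)² = 0.000256;  (-1·δt/t)² = (-1×0.0250)² = 0.000625
δv/v = √(0.000881) = 0.0297

2.97%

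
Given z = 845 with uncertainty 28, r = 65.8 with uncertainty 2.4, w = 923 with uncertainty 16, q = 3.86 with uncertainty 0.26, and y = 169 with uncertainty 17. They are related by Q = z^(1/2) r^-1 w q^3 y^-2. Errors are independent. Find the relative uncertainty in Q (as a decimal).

Since Q is a product/quotient, work with relative uncertainties:
  (½·δz/z)² = (0.5×0.0331)² = 0.000275;  (-1·δr/r)² = (-1×0.0365)² = 0.00133;  (1·δw/w)² = (1×0.0173)² = 0.000300;  (3·δq/q)² = (3×0.0674)² = 0.0408;  (-2·δy/y)² = (-2×0.101)² = 0.0405
δQ/Q = √(0.0832) = 0.288

0.288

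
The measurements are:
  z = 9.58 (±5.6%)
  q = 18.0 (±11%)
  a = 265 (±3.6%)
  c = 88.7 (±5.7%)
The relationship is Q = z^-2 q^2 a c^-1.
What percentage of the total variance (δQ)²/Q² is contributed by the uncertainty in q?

(δQ/Q)² = (-2·δz/z)² + (2·δq/q)² + (1·δa/a)² + (-1·δc/c)²
  z term: (-2×0.0560)² = 0.0125
  q term: (2×0.110)² = 0.0484
  a term: (1×0.0360)² = 0.00130
  c term: (-1×0.0570)² = 0.00325
Total = 0.0655. Share from q = 0.0484/0.0655 = 0.739.

73.9%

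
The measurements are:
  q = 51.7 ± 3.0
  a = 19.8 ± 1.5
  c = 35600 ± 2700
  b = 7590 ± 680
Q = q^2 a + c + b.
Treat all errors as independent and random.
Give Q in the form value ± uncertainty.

96100 ± 7850

Let p = q^2·a = 52900. δp/p = √((2·δq/q)² + (1·δa/a)²) = √(0.0135 + 0.00574) = 0.139, so δp = 7330.
Q = p + c + b: δQ = √(δp² + δc² + δb²) = √(5.38e+07 + 7.29e+06 + 4.62e+05) = 7850
Q = 96100.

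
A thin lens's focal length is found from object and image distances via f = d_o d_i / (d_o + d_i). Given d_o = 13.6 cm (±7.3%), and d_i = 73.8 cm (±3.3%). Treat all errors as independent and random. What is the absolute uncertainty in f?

∂f/∂d_o = (d_i/(d_o+d_i))² = 0.713;  ∂f/∂d_i = (d_o/(d_o+d_i))² = 0.0242
δf = √((∂f/∂d_o · δd_o)² + (∂f/∂d_i · δd_i)²) = √(0.501 + 0.00348) = 0.710 cm

0.710 cm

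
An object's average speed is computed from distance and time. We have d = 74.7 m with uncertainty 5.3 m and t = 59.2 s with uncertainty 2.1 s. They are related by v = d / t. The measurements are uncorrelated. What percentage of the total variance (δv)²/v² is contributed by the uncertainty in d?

80.0%

(δv/v)² = (1·δd/d)² + (-1·δt/t)²
  d term: (1×0.0710)² = 0.00503
  t term: (-1×0.0355)² = 0.00126
Total = 0.00629. Share from d = 0.00503/0.00629 = 0.800.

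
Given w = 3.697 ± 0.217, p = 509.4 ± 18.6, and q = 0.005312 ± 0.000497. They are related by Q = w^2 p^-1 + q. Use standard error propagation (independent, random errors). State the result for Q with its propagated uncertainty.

Let h = w^2·p^-1 = 0.02683. δh/h = √((2·δw/w)² + (-1·δp/p)²) = √(0.0138 + 0.00133) = 0.123, so δh = 0.00330.
Q = h + q: δQ = √(δh² + δq²) = √(1.09e-05 + 2.47e-07) = 0.00334
Q = 0.03214.

0.03214 ± 0.00334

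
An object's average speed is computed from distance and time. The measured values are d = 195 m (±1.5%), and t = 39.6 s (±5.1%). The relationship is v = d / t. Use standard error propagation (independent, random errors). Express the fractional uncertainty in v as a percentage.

5.32%

Each factor contributes (exponent × relative error)² to (δv/v)²:
  (1·δd/d)² = (1×0.0150)² = 0.000225;  (-1·δt/t)² = (-1×0.0510)² = 0.00260
δv/v = √(0.00283) = 0.0532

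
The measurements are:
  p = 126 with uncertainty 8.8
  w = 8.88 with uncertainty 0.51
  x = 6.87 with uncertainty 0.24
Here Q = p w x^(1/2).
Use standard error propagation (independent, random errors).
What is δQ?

Each factor contributes (exponent × relative error)² to (δQ/Q)²:
  (1·δp/p)² = (1×0.0698)² = 0.00488;  (1·δw/w)² = (1×0.0574)² = 0.00330;  (½·δx/x)² = (0.5×0.0349)² = 0.000305
δQ/Q = √(0.00848) = 0.0921
Q = 2930, so δQ = 0.0921 × 2930 = 270.

270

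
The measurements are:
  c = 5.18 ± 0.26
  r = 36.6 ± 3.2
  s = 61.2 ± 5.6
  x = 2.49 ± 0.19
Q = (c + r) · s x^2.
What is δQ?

3070

Let u = c + r = 41.8. δu = √(δc² + δr²) = √(0.0676 + 10.2) = 3.21, so δu/u = 0.0768.
Q is then a monomial in u, s, x:
δQ/Q = √((δu/u)² + (1·δs/s)² + (2·δx/x)²) = √(0.00591 + 0.00837 + 0.0233) = 0.194
Q = 15900, so δQ = 0.194 × 15900 = 3070.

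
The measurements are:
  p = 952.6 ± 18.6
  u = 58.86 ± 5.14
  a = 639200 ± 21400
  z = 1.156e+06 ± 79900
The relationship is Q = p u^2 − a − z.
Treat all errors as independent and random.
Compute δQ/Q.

0.389

Let w = p·u^2 = 3.3e+06. δw/w = √((1·δp/p)² + (2·δu/u)²) = √(0.000381 + 0.0305) = 0.176, so δw = 5.8e+05.
Q = w − a − z: δQ = √(δw² + δa² + δz²) = √(3.36e+11 + 4.58e+08 + 6.38e+09) = 5.86e+05
Q = 1.505e+06, so δQ/Q = 5.86e+05/1.505e+06 = 0.389.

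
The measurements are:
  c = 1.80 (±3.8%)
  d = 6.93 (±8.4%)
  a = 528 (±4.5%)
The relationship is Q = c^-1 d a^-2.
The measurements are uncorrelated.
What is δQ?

1.78e-06

Each factor contributes (exponent × relative error)² to (δQ/Q)²:
  (-1·δc/c)² = (-1×0.0380)² = 0.00144;  (1·δd/d)² = (1×0.0840)² = 0.00706;  (-2·δa/a)² = (-2×0.0450)² = 0.00810
δQ/Q = √(0.0166) = 0.129
Q = 1.38e-05, so δQ = 0.129 × 1.38e-05 = 1.78e-06.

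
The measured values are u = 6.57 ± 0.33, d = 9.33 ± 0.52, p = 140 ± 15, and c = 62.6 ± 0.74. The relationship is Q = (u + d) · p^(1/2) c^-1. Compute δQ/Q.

0.0672

Let w = u + d = 15.9. δw = √(δu² + δd²) = √(0.109 + 0.270) = 0.616, so δw/w = 0.0387.
Q is then a monomial in w, p, c:
δQ/Q = √((δw/w)² + (½·δp/p)² + (-1·δc/c)²) = √(0.00150 + 0.00287 + 0.000140) = 0.0672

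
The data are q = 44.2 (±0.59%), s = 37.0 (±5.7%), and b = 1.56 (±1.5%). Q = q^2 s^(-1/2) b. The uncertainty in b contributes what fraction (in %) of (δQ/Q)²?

(δQ/Q)² = (2·δq/q)² + (−½·δs/s)² + (1·δb/b)²
  q term: (2×0.00590)² = 0.000139
  s term: (-0.5×0.0570)² = 0.000812
  b term: (1×0.0150)² = 0.000225
Total = 0.00118. Share from b = 0.000225/0.00118 = 0.191.

19.1%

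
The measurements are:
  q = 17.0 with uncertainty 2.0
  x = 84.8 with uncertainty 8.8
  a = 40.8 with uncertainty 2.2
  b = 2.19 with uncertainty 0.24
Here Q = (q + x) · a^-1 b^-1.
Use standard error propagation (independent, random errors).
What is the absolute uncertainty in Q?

Let u = q + x = 102. δu = √(δq² + δx²) = √(4.00 + 77.4) = 9.02, so δu/u = 0.0886.
Q is then a monomial in u, a, b:
δQ/Q = √((δu/u)² + (-1·δa/a)² + (-1·δb/b)²) = √(0.00786 + 0.00291 + 0.0120) = 0.151
Q = 1.14, so δQ = 0.151 × 1.14 = 0.172.

0.172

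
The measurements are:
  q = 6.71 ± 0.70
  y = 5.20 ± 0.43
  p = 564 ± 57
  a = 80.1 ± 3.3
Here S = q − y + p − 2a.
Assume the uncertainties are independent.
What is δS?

S is a linear combination, so absolute uncertainties add in quadrature:
  (δq)² = 0.490;  (δy)² = 0.185;  (δp)² = 3250;  (2·δa)² = 43.6
δS = √(3290) = 57.4

57.4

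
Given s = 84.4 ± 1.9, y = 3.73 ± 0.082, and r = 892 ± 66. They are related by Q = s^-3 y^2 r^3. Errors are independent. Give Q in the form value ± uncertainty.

Since Q is a product/quotient, work with relative uncertainties:
  (-3·δs/s)² = (-3×0.0225)² = 0.00456;  (2·δy/y)² = (2×0.0220)² = 0.00193;  (3·δr/r)² = (3×0.0740)² = 0.0493
δQ/Q = √(0.0558) = 0.236
Q = 16400, so δQ = 0.236 × 16400 = 3880.

16400 ± 3880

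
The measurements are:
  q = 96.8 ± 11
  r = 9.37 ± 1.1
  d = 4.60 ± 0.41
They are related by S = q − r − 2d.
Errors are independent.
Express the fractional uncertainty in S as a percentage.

Each term contributes (cᵢ δxᵢ)² to (δS)²:
  (δq)² = 121;  (δr)² = 1.21;  (2·δd)² = 0.672
δS = √(123) = 11.1
S = 78.2, so δS/S = 11.1/78.2 = 0.142.

14.2%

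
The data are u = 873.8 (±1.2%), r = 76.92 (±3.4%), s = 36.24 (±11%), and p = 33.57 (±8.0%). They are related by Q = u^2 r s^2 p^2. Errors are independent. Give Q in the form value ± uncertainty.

(8.692 ± 2.39) × 10^13

Each factor contributes (exponent × relative error)² to (δQ/Q)²:
  (2·δu/u)² = (2×0.0120)² = 0.000576;  (1·δr/r)² = (1×0.0340)² = 0.00116;  (2·δs/s)² = (2×0.110)² = 0.0484;  (2·δp/p)² = (2×0.0800)² = 0.0256
δQ/Q = √(0.0757) = 0.275
Q = 8.692e+13, so δQ = 0.275 × 8.692e+13 = 2.39e+13.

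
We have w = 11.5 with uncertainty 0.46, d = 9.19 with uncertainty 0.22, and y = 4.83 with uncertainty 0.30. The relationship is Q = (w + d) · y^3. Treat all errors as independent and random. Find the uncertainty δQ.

Let u = w + d = 20.7. δu = √(δw² + δd²) = √(0.212 + 0.0484) = 0.510, so δu/u = 0.0246.
Q is then a monomial in u, y:
δQ/Q = √((δu/u)² + (3·δy/y)²) = √(0.000607 + 0.0347) = 0.188
Q = 2330, so δQ = 0.188 × 2330 = 438.

438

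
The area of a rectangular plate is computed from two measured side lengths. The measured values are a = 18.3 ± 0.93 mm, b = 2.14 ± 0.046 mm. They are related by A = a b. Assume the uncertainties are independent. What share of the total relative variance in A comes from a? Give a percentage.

(δA/A)² = (1·δa/a)² + (1·δb/b)²
  a term: (1×0.0508)² = 0.00258
  b term: (1×0.0215)² = 0.000462
Total = 0.00304. Share from a = 0.00258/0.00304 = 0.848.

84.8%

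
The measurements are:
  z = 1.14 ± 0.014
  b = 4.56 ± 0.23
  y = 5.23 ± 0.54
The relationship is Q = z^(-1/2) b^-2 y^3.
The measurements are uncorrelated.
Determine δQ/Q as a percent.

32.6%

Each factor contributes (exponent × relative error)² to (δQ/Q)²:
  (−½·δz/z)² = (-0.5×0.0123)² = 3.77e-05;  (-2·δb/b)² = (-2×0.0504)² = 0.0102;  (3·δy/y)² = (3×0.103)² = 0.0959
δQ/Q = √(0.106) = 0.326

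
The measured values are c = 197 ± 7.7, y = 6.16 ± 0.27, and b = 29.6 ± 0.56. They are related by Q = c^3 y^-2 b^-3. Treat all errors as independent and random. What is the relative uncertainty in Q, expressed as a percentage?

Since Q is a product/quotient, work with relative uncertainties:
  (3·δc/c)² = (3×0.0391)² = 0.0137;  (-2·δy/y)² = (-2×0.0438)² = 0.00768;  (-3·δb/b)² = (-3×0.0189)² = 0.00322
δQ/Q = √(0.0247) = 0.157

15.7%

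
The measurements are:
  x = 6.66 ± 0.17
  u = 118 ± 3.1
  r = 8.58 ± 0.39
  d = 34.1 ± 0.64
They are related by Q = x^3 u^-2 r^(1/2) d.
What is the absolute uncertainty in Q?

0.206

Each factor contributes (exponent × relative error)² to (δQ/Q)²:
  (3·δx/x)² = (3×0.0255)² = 0.00586;  (-2·δu/u)² = (-2×0.0263)² = 0.00276;  (½·δr/r)² = (0.5×0.0455)² = 0.000517;  (1·δd/d)² = (1×0.0188)² = 0.000352
δQ/Q = √(0.00949) = 0.0974
Q = 2.12, so δQ = 0.0974 × 2.12 = 0.206.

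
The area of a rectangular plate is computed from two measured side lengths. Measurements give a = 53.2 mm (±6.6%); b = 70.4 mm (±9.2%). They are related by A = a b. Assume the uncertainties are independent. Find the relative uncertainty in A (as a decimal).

For a monomial A ∝ a, b, fractional errors add in quadrature:
  (1·δa/a)² = (1×0.0660)² = 0.00436;  (1·δb/b)² = (1×0.0920)² = 0.00846
δA/A = √(0.0128) = 0.113

0.113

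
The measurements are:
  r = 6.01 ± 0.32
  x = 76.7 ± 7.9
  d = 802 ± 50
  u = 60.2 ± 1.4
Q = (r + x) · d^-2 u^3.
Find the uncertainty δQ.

Let w = r + x = 82.7. δw = √(δr² + δx²) = √(0.102 + 62.4) = 7.91, so δw/w = 0.0956.
Q is then a monomial in w, d, u:
δQ/Q = √((δw/w)² + (-2·δd/d)² + (3·δu/u)²) = √(0.00914 + 0.0155 + 0.00487) = 0.172
Q = 28.1, so δQ = 0.172 × 28.1 = 4.82.

4.82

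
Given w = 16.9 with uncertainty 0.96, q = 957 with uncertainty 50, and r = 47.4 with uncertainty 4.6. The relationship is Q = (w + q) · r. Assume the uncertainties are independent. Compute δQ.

Let u = w + q = 974. δu = √(δw² + δq²) = √(0.922 + 2500) = 50.0, so δu/u = 0.0513.
Q is then a monomial in u, r:
δQ/Q = √((δu/u)² + (1·δr/r)²) = √(0.00264 + 0.00942) = 0.110
Q = 46200, so δQ = 0.110 × 46200 = 5070.

5070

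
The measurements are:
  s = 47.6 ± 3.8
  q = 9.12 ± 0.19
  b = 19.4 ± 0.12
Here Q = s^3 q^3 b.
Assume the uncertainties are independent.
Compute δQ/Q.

0.248

Since Q is a product/quotient, work with relative uncertainties:
  (3·δs/s)² = (3×0.0798)² = 0.0574;  (3·δq/q)² = (3×0.0208)² = 0.00391;  (1·δb/b)² = (1×0.00619)² = 3.83e-05
δQ/Q = √(0.0613) = 0.248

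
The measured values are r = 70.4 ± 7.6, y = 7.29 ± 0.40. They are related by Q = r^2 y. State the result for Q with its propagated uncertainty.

Products/powers → add relative errors in quadrature, weighted by exponent:
  (2·δr/r)² = (2×0.108)² = 0.0466;  (1·δy/y)² = (1×0.0549)² = 0.00301
δQ/Q = √(0.0496) = 0.223
Q = 36100, so δQ = 0.223 × 36100 = 8050.

36100 ± 8050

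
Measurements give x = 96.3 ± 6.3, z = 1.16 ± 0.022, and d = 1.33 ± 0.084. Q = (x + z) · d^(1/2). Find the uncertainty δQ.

8.09

Let u = x + z = 97.5. δu = √(δx² + δz²) = √(39.7 + 0.000484) = 6.30, so δu/u = 0.0646.
Q is then a monomial in u, d:
δQ/Q = √((δu/u)² + (½·δd/d)²) = √(0.00418 + 0.000997) = 0.0719
Q = 112, so δQ = 0.0719 × 112 = 8.09.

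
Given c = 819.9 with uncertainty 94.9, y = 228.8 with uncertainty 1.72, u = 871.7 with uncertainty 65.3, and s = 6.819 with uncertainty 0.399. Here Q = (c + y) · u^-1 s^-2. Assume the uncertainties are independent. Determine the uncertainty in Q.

Let w = c + y = 1049. δw = √(δc² + δy²) = √(9010 + 2.96) = 94.9, so δw/w = 0.0905.
Q is then a monomial in w, u, s:
δQ/Q = √((δw/w)² + (-1·δu/u)² + (-2·δs/s)²) = √(0.00819 + 0.00561 + 0.0137) = 0.166
Q = 0.02587, so δQ = 0.166 × 0.02587 = 0.00429.

0.00429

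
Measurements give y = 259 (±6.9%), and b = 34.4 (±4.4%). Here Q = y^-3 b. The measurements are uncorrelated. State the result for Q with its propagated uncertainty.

Q is a product of powers, so relative uncertainties combine in quadrature:
  (-3·δy/y)² = (-3×0.0690)² = 0.0428;  (1·δb/b)² = (1×0.0440)² = 0.00194
δQ/Q = √(0.0448) = 0.212
Q = 1.98e-06, so δQ = 0.212 × 1.98e-06 = 4.19e-07.

(1.98 ± 0.419) × 10^-6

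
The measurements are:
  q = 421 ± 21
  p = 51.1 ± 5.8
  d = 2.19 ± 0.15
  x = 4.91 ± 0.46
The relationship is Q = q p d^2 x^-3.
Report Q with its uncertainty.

Each factor contributes (exponent × relative error)² to (δQ/Q)²:
  (1·δq/q)² = (1×0.0499)² = 0.00249;  (1·δp/p)² = (1×0.114)² = 0.0129;  (2·δd/d)² = (2×0.0685)² = 0.0188;  (-3·δx/x)² = (-3×0.0937)² = 0.0790
δQ/Q = √(0.113) = 0.336
Q = 872, so δQ = 0.336 × 872 = 293.

872 ± 293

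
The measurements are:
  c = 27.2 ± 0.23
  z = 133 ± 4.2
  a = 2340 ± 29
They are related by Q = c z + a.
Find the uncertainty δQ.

Let p = c·z = 3620. δp/p = √((1·δc/c)² + (1·δz/z)²) = √(7.15e-05 + 0.000997) = 0.0327, so δp = 118.
Q = p + a: δQ = √(δp² + δa²) = √(14000 + 841) = 122

122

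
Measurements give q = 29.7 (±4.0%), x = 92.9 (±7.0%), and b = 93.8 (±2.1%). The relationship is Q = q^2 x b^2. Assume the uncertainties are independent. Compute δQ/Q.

0.114

Each factor contributes (exponent × relative error)² to (δQ/Q)²:
  (2·δq/q)² = (2×0.0400)² = 0.00640;  (1·δx/x)² = (1×0.0700)² = 0.00490;  (2·δb/b)² = (2×0.0210)² = 0.00176
δQ/Q = √(0.0131) = 0.114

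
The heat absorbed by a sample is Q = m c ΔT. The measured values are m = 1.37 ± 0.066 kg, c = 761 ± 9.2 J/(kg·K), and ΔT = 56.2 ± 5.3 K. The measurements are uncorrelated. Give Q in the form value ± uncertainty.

Relative error in a monomial: (δQ/Q)² = Σ (nᵢ · δxᵢ/xᵢ)².
  (1·δm/m)² = (1×0.0482)² = 0.00232;  (1·δc/c)² = (1×0.0121)² = 0.000146;  (1·δΔT/ΔT)² = (1×0.0943)² = 0.00889
δQ/Q = √(0.0114) = 0.107
Q = 58600 J, so δQ = 0.107 × 58600 = 6250 J.

58600 ± 6250 J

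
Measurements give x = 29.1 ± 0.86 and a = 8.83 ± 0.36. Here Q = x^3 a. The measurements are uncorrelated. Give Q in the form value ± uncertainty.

(2.18 ± 0.212) × 10^5

Each factor contributes (exponent × relative error)² to (δQ/Q)²:
  (3·δx/x)² = (3×0.0296)² = 0.00786;  (1·δa/a)² = (1×0.0408)² = 0.00166
δQ/Q = √(0.00952) = 0.0976
Q = 2.18e+05, so δQ = 0.0976 × 2.18e+05 = 21200.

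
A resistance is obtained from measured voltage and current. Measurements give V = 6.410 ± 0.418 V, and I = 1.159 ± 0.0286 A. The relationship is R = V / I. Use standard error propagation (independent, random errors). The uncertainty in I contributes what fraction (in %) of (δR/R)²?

(δR/R)² = (1·δV/V)² + (-1·δI/I)²
  V term: (1×0.0652)² = 0.00425
  I term: (-1×0.0247)² = 0.000609
Total = 0.00486. Share from I = 0.000609/0.00486 = 0.125.

12.5%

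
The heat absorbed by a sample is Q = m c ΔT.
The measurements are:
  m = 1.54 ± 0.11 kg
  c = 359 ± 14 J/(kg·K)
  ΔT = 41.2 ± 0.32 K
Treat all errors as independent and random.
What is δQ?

1860 J

Since Q is a product/quotient, work with relative uncertainties:
  (1·δm/m)² = (1×0.0714)² = 0.00510;  (1·δc/c)² = (1×0.0390)² = 0.00152;  (1·δΔT/ΔT)² = (1×0.00777)² = 6.03e-05
δQ/Q = √(0.00668) = 0.0818
Q = 22800 J, so δQ = 0.0818 × 22800 = 1860 J.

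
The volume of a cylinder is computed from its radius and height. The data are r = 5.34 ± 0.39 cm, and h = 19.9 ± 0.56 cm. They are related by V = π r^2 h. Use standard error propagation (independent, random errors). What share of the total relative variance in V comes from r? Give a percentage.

(δV/V)² = (2·δr/r)² + (1·δh/h)²
  r term: (2×0.0730)² = 0.0213
  h term: (1×0.0281)² = 0.000792
Total = 0.0221. Share from r = 0.0213/0.0221 = 0.964.

96.4%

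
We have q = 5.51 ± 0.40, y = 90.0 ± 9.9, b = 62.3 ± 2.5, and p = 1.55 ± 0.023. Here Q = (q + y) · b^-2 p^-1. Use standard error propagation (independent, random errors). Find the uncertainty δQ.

0.00210

Let u = q + y = 95.5. δu = √(δq² + δy²) = √(0.160 + 98.0) = 9.91, so δu/u = 0.104.
Q is then a monomial in u, b, p:
δQ/Q = √((δu/u)² + (-2·δb/b)² + (-1·δp/p)²) = √(0.0108 + 0.00644 + 0.000220) = 0.132
Q = 0.0159, so δQ = 0.132 × 0.0159 = 0.00210.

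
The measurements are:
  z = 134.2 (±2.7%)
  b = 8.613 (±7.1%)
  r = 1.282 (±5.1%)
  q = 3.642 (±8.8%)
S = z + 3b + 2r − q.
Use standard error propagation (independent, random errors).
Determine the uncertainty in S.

4.08

Absolute uncertainties add in quadrature for a linear combination:
  (δz)² = 13.1;  (3·δb)² = 3.37;  (2·δr)² = 0.0171;  (δq)² = 0.103
δS = √(16.6) = 4.08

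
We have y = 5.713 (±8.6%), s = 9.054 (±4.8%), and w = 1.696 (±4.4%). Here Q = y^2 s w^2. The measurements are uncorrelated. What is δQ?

For a monomial Q ∝ y^2, s, w^2, fractional errors add in quadrature:
  (2·δy/y)² = (2×0.0860)² = 0.0296;  (1·δs/s)² = (1×0.0480)² = 0.00230;  (2·δw/w)² = (2×0.0440)² = 0.00774
δQ/Q = √(0.0396) = 0.199
Q = 850.0, so δQ = 0.199 × 850.0 = 169.

169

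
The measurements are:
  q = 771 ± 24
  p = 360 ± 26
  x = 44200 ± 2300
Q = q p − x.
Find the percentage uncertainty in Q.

9.41%

Let w = q·p = 2.78e+05. δw/w = √((1·δq/q)² + (1·δp/p)²) = √(0.000969 + 0.00522) = 0.0786, so δw = 21800.
Q = w − x: δQ = √(δw² + δx²) = √(4.76e+08 + 5.29e+06) = 21900
Q = 2.33e+05, so δQ/Q = 21900/2.33e+05 = 0.0941.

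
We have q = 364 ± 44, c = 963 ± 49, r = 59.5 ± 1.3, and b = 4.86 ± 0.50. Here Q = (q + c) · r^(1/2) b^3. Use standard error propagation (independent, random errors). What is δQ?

3.68e+05

Let u = q + c = 1330. δu = √(δq² + δc²) = √(1940 + 2400) = 65.9, so δu/u = 0.0496.
Q is then a monomial in u, r, b:
δQ/Q = √((δu/u)² + (½·δr/r)² + (3·δb/b)²) = √(0.00246 + 0.000119 + 0.0953) = 0.313
Q = 1.18e+06, so δQ = 0.313 × 1.18e+06 = 3.68e+05.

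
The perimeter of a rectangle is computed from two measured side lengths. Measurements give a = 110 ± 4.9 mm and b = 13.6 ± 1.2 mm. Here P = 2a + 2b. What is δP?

10.1 mm

Absolute uncertainties add in quadrature for a linear combination:
  (2·δa)² = 96.0;  (2·δb)² = 5.76
δP = √(102) = 10.1 mm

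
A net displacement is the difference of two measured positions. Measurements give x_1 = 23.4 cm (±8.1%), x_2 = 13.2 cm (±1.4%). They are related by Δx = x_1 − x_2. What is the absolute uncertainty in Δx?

Sums and differences: (δΔx)² = Σ (cᵢ δxᵢ)².
  (δx_1)² = 3.59;  (δx_2)² = 0.0342
δΔx = √(3.63) = 1.90 cm

1.90 cm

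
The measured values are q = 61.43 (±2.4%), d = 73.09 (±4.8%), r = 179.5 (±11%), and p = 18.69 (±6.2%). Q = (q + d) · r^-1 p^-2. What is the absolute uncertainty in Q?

0.000361

Let u = q + d = 134.5. δu = √(δq² + δd²) = √(2.17 + 12.3) = 3.81, so δu/u = 0.0283.
Q is then a monomial in u, r, p:
δQ/Q = √((δu/u)² + (-1·δr/r)² + (-2·δp/p)²) = √(0.000800 + 0.0121 + 0.0154) = 0.168
Q = 0.002145, so δQ = 0.168 × 0.002145 = 0.000361.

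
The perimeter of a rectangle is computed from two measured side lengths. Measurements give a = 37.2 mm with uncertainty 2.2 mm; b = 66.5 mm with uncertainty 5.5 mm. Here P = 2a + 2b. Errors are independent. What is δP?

For a sum/difference, combine absolute errors in quadrature:
  (2·δa)² = 19.4;  (2·δb)² = 121
δP = √(140) = 11.8 mm

11.8 mm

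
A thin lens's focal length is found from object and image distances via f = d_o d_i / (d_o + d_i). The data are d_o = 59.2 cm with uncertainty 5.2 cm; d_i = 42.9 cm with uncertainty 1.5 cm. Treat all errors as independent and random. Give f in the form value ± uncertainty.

∂f/∂d_o = (d_i/(d_o+d_i))² = 0.177;  ∂f/∂d_i = (d_o/(d_o+d_i))² = 0.336
δf = √((∂f/∂d_o · δd_o)² + (∂f/∂d_i · δd_i)²) = √(0.843 + 0.254) = 1.05 cm
f = 24.9 cm.

24.9 ± 1.05 cm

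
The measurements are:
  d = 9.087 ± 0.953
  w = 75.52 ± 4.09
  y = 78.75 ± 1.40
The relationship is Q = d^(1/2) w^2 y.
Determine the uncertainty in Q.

Since Q is a product/quotient, work with relative uncertainties:
  (½·δd/d)² = (0.5×0.105)² = 0.00275;  (2·δw/w)² = (2×0.0542)² = 0.0117;  (1·δy/y)² = (1×0.0178)² = 0.000316
δQ/Q = √(0.0148) = 0.122
Q = 1.354e+06, so δQ = 0.122 × 1.354e+06 = 1.65e+05.

1.65e+05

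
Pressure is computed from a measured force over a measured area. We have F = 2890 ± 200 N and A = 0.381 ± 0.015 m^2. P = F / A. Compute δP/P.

Products/powers → add relative errors in quadrature, weighted by exponent:
  (1·δF/F)² = (1×0.0692)² = 0.00479;  (-1·δA/A)² = (-1×0.0394)² = 0.00155
δP/P = √(0.00634) = 0.0796

0.0796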